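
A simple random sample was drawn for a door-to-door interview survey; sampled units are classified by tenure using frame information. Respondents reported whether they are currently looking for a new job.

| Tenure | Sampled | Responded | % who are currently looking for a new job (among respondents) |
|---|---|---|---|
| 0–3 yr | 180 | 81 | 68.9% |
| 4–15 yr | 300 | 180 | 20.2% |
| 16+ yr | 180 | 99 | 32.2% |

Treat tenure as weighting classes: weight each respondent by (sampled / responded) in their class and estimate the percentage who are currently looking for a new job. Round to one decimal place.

36.8%

Response rates by class: 0–3 yr 81/180 = 45%, 4–15 yr 180/300 = 60%, 16+ yr 99/180 = 55%.
Inverse-response-rate weighting restores each class to its sampled count, so class totals weight by n_sampled:
  0–3 yr: 180 × 68.9 = 12402
  4–15 yr: 300 × 20.2 = 6060
  16+ yr: 180 × 32.2 = 5796
Adjusted estimate = 24258 / 660 = 36.7545 → 36.8%.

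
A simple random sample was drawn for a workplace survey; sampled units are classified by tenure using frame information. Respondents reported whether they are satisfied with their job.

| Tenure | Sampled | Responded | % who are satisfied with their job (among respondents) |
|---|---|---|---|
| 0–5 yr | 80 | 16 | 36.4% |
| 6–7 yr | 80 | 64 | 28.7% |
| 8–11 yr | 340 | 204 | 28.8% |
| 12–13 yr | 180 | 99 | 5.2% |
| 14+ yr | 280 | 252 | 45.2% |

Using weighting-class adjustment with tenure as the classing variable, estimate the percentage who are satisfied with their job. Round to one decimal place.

Class response rates: 0–5 yr 16/80 = 20%, 6–7 yr 64/80 = 80%, 8–11 yr 204/340 = 60%, 12–13 yr 99/180 = 55%, 14+ yr 252/280 = 90%.
With weight = n_sampled/n_responded per class, the weighted class total is n_sampled:
  0–5 yr: 80 × 36.4 = 2912
  6–7 yr: 80 × 28.7 = 2296
  8–11 yr: 340 × 28.8 = 9792
  12–13 yr: 180 × 5.2 = 936
  14+ yr: 280 × 45.2 = 12,656
Adjusted estimate = 28,592 / 960 = 29.7833 → 29.8%.

29.8%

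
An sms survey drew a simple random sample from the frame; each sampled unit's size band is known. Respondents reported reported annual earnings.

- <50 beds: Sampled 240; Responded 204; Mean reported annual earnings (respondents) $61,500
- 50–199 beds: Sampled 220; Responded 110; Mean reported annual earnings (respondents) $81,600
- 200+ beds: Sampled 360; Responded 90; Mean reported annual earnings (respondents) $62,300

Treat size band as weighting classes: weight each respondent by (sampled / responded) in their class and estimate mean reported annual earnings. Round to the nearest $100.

Response rates by class: <50 beds 204/240 = 85%, 50–199 beds 110/220 = 50%, 200+ beds 90/360 = 25%.
With weight = n_sampled/n_responded per class, the weighted class total is n_sampled:
  <50 beds: 240 × 61,500 = 14,760,000
  50–199 beds: 220 × 81,600 = 17,952,000
  200+ beds: 360 × 62,300 = 22,428,000
Adjusted estimate = 55,140,000 / 820 = 67243.9 → $67,200.

$67,200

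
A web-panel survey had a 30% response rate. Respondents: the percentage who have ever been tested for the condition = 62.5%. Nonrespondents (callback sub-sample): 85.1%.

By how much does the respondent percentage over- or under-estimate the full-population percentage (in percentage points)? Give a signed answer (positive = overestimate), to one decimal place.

Nonresponse fraction = 1 − 0.3 = 0.7.
Bias = (nonresponse fraction) × (respondent percentage − nonrespondent percentage)
     = 0.7 × (62.5 − 85.1) = 0.7 × -22.6 = -15.82.

-15.8 percentage points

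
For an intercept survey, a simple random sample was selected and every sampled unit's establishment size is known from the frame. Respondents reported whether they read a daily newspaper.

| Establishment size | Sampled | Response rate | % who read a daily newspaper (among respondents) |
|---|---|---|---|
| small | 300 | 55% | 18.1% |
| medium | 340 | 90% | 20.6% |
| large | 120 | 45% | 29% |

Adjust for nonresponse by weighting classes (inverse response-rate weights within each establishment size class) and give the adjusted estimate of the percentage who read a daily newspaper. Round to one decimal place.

20.9%

Weighting each respondent by the inverse class response rate inflates each class back to its sampled size, so the class weight is n_sampled:
  small: 300 × 18.1 = 5430
  medium: 340 × 20.6 = 7004
  large: 120 × 29 = 3480
Adjusted estimate = 15,914 / 760 = 20.9395 → 20.9%.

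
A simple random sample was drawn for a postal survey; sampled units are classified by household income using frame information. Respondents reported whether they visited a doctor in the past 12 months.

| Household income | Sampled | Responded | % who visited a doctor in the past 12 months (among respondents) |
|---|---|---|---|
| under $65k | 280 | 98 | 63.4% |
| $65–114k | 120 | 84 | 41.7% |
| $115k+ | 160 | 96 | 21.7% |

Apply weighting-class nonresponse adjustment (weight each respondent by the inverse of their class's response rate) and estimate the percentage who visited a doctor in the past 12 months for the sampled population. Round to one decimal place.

Class response rates: under $65k 98/280 = 35%, $65–114k 84/120 = 70%, $115k+ 96/160 = 60%.
Weighting each respondent by the inverse class response rate inflates each class back to its sampled size, so the class weight is n_sampled:
  under $65k: 280 × 63.4 = 17,752
  $65–114k: 120 × 41.7 = 5004
  $115k+: 160 × 21.7 = 3472
Adjusted estimate = 26,228 / 560 = 46.8357 → 46.8%.

46.8%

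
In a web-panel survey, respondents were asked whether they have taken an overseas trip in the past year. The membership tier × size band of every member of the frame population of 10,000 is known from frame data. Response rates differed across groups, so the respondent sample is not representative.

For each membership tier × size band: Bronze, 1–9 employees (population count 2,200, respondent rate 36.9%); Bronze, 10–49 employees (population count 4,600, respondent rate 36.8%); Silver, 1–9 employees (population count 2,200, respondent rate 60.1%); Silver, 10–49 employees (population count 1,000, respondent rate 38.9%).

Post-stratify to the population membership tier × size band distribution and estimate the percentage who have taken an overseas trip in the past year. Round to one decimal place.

42.2%

Reweight to the known membership tier × size band distribution:
  Bronze, 1–9 employees: (2,200/10,000) × 36.9 = 8.118
  Bronze, 10–49 employees: (4,600/10,000) × 36.8 = 16.928
  Silver, 1–9 employees: (2,200/10,000) × 60.1 = 13.222
  Silver, 10–49 employees: (1,000/10,000) × 38.9 = 3.89
Post-stratified estimate = 42.158 → 42.2%.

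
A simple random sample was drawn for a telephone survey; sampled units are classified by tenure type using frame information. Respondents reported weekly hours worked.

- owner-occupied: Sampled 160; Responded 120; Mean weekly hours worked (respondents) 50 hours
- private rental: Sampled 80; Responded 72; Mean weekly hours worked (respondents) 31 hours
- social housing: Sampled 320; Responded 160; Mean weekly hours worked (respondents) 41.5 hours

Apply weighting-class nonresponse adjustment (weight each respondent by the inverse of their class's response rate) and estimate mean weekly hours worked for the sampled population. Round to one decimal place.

42.4

Response rates by class: owner-occupied 120/160 = 75%, private rental 72/80 = 90%, social housing 160/320 = 50%.
With weight = n_sampled/n_responded per class, the weighted class total is n_sampled:
  owner-occupied: 160 × 50 = 8000
  private rental: 80 × 31 = 2480
  social housing: 320 × 41.5 = 13,280
Adjusted estimate = 23,760 / 560 = 42.4286 → 42.4.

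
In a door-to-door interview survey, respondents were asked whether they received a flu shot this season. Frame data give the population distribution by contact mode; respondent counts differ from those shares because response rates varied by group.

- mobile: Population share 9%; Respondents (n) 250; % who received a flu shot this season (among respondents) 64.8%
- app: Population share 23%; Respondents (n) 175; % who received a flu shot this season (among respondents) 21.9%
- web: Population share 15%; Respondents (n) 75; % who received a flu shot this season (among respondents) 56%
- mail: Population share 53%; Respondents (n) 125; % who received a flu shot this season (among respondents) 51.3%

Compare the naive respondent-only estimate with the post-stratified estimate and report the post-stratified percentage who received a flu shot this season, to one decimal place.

46.5%

Naive respondent-only estimate (weights = respondent counts):
  (250/625)×64.8 + (175/625)×21.9 + (75/625)×56 + (125/625)×51.3 = 49.032%
Post-stratifying to population shares instead:
  0.09×64.8 + 0.23×21.9 + 0.15×56 + 0.53×51.3 = 46.458%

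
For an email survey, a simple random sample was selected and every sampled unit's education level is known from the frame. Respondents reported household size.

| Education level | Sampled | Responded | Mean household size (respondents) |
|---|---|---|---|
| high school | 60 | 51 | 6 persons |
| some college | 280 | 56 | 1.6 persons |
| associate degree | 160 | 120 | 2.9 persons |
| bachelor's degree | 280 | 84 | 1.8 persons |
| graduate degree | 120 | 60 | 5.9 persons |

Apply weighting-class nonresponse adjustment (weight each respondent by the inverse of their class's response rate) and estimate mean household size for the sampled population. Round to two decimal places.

Class response rates: high school 51/60 = 85%, some college 56/280 = 20%, associate degree 120/160 = 75%, bachelor's degree 84/280 = 30%, graduate degree 60/120 = 50%.
Inverse-response-rate weighting restores each class to its sampled count, so class totals weight by n_sampled:
  high school: 60 × 6 = 360
  some college: 280 × 1.6 = 448
  associate degree: 160 × 2.9 = 464
  bachelor's degree: 280 × 1.8 = 504
  graduate degree: 120 × 5.9 = 708
Adjusted estimate = 2484 / 900 = 2.76 → 2.76.

2.76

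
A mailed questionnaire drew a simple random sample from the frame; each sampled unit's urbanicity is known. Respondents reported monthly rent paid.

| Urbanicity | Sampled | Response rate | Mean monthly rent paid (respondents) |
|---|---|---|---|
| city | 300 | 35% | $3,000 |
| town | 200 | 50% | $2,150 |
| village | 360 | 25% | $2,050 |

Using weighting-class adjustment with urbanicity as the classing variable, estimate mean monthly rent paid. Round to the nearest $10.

$2,400

Weighting each respondent by the inverse class response rate inflates each class back to its sampled size, so the class weight is n_sampled:
  city: 300 × 3000 = 900,000
  town: 200 × 2150 = 430,000
  village: 360 × 2050 = 738,000
Adjusted estimate = 2,068,000 / 860 = 2404.65 → $2,400.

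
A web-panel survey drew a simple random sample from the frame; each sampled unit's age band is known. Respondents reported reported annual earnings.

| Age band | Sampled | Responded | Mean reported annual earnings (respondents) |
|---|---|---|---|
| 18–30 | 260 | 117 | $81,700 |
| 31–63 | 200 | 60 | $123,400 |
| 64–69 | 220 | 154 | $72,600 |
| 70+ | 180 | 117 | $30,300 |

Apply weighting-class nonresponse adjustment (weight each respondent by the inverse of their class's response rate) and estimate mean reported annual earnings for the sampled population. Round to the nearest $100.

Class response rates: 18–30 117/260 = 45%, 31–63 60/200 = 30%, 64–69 154/220 = 70%, 70+ 117/180 = 65%.
Weighting each respondent by the inverse class response rate inflates each class back to its sampled size, so the class weight is n_sampled:
  18–30: 260 × 81,700 = 21,242,000
  31–63: 200 × 123,400 = 24,680,000
  64–69: 220 × 72,600 = 15,972,000
  70+: 180 × 30,300 = 5,454,000
Adjusted estimate = 67,348,000 / 860 = 78311.6 → $78,300.

$78,300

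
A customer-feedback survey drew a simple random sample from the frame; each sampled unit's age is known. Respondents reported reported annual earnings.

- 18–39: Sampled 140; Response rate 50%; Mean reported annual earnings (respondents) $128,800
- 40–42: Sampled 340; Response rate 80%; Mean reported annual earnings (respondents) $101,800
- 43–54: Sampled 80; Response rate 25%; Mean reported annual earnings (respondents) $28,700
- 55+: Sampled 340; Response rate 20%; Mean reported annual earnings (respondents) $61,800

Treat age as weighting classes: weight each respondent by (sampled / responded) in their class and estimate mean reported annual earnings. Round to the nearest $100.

$84,400

Inverse-response-rate weighting restores each class to its sampled count, so class totals weight by n_sampled:
  18–39: 140 × 128,800 = 18,032,000
  40–42: 340 × 101,800 = 34,612,000
  43–54: 80 × 28,700 = 2,296,000
  55+: 340 × 61,800 = 21,012,000
Adjusted estimate = 75,952,000 / 900 = 84391.1 → $84,400.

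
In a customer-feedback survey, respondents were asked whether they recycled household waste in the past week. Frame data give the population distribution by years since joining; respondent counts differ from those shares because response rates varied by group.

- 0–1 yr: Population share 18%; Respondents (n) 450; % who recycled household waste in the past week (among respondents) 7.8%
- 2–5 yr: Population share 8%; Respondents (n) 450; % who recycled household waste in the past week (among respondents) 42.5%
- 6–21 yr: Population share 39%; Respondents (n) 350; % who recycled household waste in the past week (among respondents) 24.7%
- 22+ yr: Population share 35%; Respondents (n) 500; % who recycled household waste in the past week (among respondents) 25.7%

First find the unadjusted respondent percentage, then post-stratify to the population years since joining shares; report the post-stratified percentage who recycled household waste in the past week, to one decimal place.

Without adjustment, the pooled respondent share is:
  (450/1750)×7.8 + (450/1750)×42.5 + (350/1750)×24.7 + (500/1750)×25.7 = 25.2171%
Post-stratified estimate weights by population shares:
  0.18×7.8 + 0.08×42.5 + 0.39×24.7 + 0.35×25.7 = 23.432%

23.4%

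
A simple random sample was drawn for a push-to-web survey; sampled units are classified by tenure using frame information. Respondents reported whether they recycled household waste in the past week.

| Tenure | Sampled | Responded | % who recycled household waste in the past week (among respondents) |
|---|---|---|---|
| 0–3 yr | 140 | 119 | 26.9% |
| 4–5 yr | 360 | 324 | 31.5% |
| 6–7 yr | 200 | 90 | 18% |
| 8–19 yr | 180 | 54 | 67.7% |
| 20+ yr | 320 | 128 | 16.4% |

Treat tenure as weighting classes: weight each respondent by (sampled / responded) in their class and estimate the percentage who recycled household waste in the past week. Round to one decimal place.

30.1%

Response rates by class: 0–3 yr 119/140 = 85%, 4–5 yr 324/360 = 90%, 6–7 yr 90/200 = 45%, 8–19 yr 54/180 = 30%, 20+ yr 128/320 = 40%.
With weight = n_sampled/n_responded per class, the weighted class total is n_sampled:
  0–3 yr: 140 × 26.9 = 3766
  4–5 yr: 360 × 31.5 = 11,340
  6–7 yr: 200 × 18 = 3600
  8–19 yr: 180 × 67.7 = 12,186
  20+ yr: 320 × 16.4 = 5248
Adjusted estimate = 36,140 / 1,200 = 30.1167 → 30.1%.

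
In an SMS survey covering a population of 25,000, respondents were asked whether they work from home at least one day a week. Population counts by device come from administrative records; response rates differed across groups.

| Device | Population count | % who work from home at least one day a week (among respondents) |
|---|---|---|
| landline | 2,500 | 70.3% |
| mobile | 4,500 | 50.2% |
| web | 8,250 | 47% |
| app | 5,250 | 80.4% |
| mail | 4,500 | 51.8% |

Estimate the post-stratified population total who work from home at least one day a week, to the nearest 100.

Estimated count per cell = population count × respondent percentage:
  landline: 2,500 × 70.3% = 1757.5
  mobile: 4,500 × 50.2% = 2259
  web: 8,250 × 47% = 3877.5
  app: 5,250 × 80.4% = 4221
  mail: 4,500 × 51.8% = 2331
Estimated total = 14,446 → 14,400.

14,400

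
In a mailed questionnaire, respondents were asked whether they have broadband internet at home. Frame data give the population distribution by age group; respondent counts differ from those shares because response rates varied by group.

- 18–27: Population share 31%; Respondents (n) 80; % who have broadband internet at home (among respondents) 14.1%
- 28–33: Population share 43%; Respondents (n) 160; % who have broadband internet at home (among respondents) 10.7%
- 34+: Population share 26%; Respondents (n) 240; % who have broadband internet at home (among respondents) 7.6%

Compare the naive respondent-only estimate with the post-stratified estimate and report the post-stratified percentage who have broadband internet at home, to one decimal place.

Without adjustment, the pooled respondent share is:
  (80/480)×14.1 + (160/480)×10.7 + (240/480)×7.6 = 9.7167%
Post-stratified estimate weights by population shares:
  0.31×14.1 + 0.43×10.7 + 0.26×7.6 = 10.948%

10.9%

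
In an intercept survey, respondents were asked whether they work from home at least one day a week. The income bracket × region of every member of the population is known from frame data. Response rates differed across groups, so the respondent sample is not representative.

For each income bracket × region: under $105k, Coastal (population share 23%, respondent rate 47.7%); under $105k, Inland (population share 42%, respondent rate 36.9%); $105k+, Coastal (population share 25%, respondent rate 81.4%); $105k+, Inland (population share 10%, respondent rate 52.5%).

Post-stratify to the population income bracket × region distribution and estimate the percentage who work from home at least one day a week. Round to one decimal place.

Reweight to the known income bracket × region distribution:
  under $105k, Coastal: 0.23 × 47.7 = 10.971
  under $105k, Inland: 0.42 × 36.9 = 15.498
  $105k+, Coastal: 0.25 × 81.4 = 20.35
  $105k+, Inland: 0.1 × 52.5 = 5.25
Post-stratified estimate = 52.069 → 52.1%.

52.1%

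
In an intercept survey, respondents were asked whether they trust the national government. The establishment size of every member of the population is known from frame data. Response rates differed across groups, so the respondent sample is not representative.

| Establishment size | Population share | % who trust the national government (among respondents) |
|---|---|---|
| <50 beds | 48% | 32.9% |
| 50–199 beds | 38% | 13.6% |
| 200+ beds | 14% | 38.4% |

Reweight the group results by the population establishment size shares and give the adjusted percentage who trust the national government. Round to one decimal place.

Post-stratification weights by population share, not respondent share:
  <50 beds: 0.48 × 32.9 = 15.792
  50–199 beds: 0.38 × 13.6 = 5.168
  200+ beds: 0.14 × 38.4 = 5.376
Post-stratified estimate = 26.336 → 26.3%.

26.3%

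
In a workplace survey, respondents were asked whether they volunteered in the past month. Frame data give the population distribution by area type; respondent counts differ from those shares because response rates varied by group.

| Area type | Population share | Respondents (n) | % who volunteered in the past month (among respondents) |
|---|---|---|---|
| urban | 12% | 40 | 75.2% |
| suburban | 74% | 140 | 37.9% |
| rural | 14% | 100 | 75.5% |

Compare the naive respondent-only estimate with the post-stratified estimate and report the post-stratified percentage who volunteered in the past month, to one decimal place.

Without adjustment, the pooled respondent share is:
  (40/280)×75.2 + (140/280)×37.9 + (100/280)×75.5 = 56.6571%
Reweighting by population area type shares:
  0.12×75.2 + 0.74×37.9 + 0.14×75.5 = 47.64%

47.6%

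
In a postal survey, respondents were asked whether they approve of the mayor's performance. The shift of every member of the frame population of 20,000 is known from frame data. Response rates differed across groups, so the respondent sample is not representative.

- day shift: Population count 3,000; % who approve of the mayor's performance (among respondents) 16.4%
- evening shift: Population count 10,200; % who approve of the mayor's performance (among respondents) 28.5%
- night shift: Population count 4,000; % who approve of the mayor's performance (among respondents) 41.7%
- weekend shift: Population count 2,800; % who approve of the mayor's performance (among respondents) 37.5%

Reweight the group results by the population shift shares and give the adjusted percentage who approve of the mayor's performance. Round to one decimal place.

Reweight to the known shift distribution:
  day shift: (3,000/20,000) × 16.4 = 2.46
  evening shift: (10,200/20,000) × 28.5 = 14.535
  night shift: (4,000/20,000) × 41.7 = 8.34
  weekend shift: (2,800/20,000) × 37.5 = 5.25
Post-stratified estimate = 30.585 → 30.6%.

30.6%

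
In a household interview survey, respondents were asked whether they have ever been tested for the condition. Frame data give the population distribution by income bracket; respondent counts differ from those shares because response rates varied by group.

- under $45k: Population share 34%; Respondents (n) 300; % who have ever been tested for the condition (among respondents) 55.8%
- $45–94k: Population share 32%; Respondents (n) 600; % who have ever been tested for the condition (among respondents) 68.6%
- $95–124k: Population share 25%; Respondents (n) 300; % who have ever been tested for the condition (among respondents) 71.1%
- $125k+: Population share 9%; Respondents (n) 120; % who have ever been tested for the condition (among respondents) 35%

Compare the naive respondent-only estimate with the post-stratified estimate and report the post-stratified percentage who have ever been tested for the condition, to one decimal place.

Naive respondent-only estimate (weights = respondent counts):
  (300/1320)×55.8 + (600/1320)×68.6 + (300/1320)×71.1 + (120/1320)×35 = 63.2045%
Post-stratifying to population shares instead:
  0.34×55.8 + 0.32×68.6 + 0.25×71.1 + 0.09×35 = 61.849%

61.8%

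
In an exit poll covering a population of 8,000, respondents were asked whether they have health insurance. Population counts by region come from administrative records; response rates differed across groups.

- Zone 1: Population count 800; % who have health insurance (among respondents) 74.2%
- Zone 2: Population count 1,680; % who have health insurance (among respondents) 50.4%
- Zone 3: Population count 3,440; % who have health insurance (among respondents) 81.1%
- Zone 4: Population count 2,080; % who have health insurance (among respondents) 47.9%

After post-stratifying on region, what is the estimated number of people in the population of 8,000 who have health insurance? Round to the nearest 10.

5,230

Each cell contributes its population count × the respondent rate:
  Zone 1: 800 × 74.2% = 593.6
  Zone 2: 1,680 × 50.4% = 846.72
  Zone 3: 3,440 × 81.1% = 2789.84
  Zone 4: 2,080 × 47.9% = 996.32
Estimated total = 5226.48 → 5,230.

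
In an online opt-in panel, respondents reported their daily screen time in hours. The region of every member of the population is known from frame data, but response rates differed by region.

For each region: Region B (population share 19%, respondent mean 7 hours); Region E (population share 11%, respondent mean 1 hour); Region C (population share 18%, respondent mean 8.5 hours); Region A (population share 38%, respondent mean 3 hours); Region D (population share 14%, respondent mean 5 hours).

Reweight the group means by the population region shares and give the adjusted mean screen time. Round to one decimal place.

4.8

Weight each group's respondent value by its population share:
  Region B: 0.19 × 7 = 1.33
  Region E: 0.11 × 1 = 0.11
  Region C: 0.18 × 8.5 = 1.53
  Region A: 0.38 × 3 = 1.14
  Region D: 0.14 × 5 = 0.7
Post-stratified estimate = 4.81 → 4.8.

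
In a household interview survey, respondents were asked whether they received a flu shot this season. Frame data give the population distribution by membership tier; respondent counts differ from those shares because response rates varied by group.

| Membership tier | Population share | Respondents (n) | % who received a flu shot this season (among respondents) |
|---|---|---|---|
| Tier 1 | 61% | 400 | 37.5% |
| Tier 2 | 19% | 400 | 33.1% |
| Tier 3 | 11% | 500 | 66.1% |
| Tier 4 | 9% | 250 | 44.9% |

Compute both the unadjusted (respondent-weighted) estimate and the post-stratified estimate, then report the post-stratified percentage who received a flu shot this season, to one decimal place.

Naive respondent-only estimate (weights = respondent counts):
  (400/1550)×37.5 + (400/1550)×33.1 + (500/1550)×66.1 + (250/1550)×44.9 = 46.7839%
Reweighting by population membership tier shares:
  0.61×37.5 + 0.19×33.1 + 0.11×66.1 + 0.09×44.9 = 40.476%

40.5%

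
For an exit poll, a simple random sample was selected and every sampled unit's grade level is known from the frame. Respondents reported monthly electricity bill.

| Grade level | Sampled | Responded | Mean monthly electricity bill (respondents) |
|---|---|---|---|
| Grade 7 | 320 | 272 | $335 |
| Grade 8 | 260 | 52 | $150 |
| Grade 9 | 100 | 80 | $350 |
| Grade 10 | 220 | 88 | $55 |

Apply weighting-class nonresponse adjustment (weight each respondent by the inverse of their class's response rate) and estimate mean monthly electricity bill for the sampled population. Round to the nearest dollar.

$215

Class response rates: Grade 7 272/320 = 85%, Grade 8 52/260 = 20%, Grade 9 80/100 = 80%, Grade 10 88/220 = 40%.
With weight = n_sampled/n_responded per class, the weighted class total is n_sampled:
  Grade 7: 320 × 335 = 107,200
  Grade 8: 260 × 150 = 39,000
  Grade 9: 100 × 350 = 35,000
  Grade 10: 220 × 55 = 12,100
Adjusted estimate = 193,300 / 900 = 214.778 → $215.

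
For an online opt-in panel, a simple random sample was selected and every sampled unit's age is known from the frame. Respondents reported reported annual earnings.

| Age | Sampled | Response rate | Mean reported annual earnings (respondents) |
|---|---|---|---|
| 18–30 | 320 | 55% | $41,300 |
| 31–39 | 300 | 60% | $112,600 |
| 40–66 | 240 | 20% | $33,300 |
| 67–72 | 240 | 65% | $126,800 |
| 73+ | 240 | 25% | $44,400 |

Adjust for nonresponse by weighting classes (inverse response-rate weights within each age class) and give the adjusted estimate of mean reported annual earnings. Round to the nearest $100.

$71,700

Inverse-response-rate weighting restores each class to its sampled count, so class totals weight by n_sampled:
  18–30: 320 × 41,300 = 13,216,000
  31–39: 300 × 112,600 = 33,780,000
  40–66: 240 × 33,300 = 7,992,000
  67–72: 240 × 126,800 = 30,432,000
  73+: 240 × 44,400 = 10,656,000
Adjusted estimate = 96,076,000 / 1,340 = 71698.5 → $71,700.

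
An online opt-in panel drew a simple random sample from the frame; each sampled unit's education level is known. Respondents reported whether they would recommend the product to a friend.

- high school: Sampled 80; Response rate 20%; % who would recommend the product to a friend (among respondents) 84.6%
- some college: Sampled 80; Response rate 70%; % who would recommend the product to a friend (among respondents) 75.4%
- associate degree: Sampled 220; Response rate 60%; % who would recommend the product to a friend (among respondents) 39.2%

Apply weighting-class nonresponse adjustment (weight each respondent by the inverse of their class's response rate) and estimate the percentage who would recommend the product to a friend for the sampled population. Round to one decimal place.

56.4%

With weight = n_sampled/n_responded per class, the weighted class total is n_sampled:
  high school: 80 × 84.6 = 6768
  some college: 80 × 75.4 = 6032
  associate degree: 220 × 39.2 = 8624
Adjusted estimate = 21,424 / 380 = 56.3789 → 56.4%.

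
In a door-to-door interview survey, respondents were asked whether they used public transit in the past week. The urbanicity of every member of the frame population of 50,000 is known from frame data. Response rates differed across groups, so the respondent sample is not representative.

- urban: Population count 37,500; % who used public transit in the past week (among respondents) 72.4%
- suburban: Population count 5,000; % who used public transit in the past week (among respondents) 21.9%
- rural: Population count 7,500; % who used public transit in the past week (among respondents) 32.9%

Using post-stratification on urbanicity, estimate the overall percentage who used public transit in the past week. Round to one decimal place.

Post-stratification weights by population share, not respondent share:
  urban: (37,500/50,000) × 72.4 = 54.3
  suburban: (5,000/50,000) × 21.9 = 2.19
  rural: (7,500/50,000) × 32.9 = 4.935
Post-stratified estimate = 61.425 → 61.4%.

61.4%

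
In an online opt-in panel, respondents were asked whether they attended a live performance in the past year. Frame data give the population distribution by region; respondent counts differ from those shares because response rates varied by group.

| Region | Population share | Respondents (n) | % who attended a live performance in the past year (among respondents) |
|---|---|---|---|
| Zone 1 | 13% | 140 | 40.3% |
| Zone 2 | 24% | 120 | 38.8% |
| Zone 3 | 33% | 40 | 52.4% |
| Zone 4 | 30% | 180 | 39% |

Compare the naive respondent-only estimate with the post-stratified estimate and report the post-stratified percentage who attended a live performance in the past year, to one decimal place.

43.5%

Unadjusted (pooled respondent) estimate weights by respondent counts:
  (140/480)×40.3 + (120/480)×38.8 + (40/480)×52.4 + (180/480)×39 = 40.4458%
Reweighting by population region shares:
  0.13×40.3 + 0.24×38.8 + 0.33×52.4 + 0.3×39 = 43.543%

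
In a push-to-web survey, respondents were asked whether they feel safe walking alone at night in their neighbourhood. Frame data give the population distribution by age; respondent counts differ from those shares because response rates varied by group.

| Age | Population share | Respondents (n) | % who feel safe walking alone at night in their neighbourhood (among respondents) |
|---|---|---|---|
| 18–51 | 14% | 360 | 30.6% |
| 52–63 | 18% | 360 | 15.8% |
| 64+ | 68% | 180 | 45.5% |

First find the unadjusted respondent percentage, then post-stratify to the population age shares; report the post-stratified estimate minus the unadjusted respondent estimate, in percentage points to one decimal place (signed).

Naive respondent-only estimate (weights = respondent counts):
  (360/900)×30.6 + (360/900)×15.8 + (180/900)×45.5 = 27.66%
Post-stratifying to population shares instead:
  0.14×30.6 + 0.18×15.8 + 0.68×45.5 = 38.068%
Difference = 38.068 − 27.66 = 10.408 pp.

+10.4 percentage points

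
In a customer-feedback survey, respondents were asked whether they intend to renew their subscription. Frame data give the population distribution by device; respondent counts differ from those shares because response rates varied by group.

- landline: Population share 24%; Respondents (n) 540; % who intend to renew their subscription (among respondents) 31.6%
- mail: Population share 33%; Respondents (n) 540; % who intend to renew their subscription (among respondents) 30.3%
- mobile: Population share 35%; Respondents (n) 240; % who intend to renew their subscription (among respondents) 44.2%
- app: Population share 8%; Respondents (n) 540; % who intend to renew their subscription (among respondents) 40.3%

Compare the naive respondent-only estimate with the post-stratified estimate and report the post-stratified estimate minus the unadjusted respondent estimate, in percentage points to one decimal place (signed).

Without adjustment, the pooled respondent share is:
  (540/1860)×31.6 + (540/1860)×30.3 + (240/1860)×44.2 + (540/1860)×40.3 = 35.3742%
Post-stratifying to population shares instead:
  0.24×31.6 + 0.33×30.3 + 0.35×44.2 + 0.08×40.3 = 36.277%
Difference = 36.277 − 35.3742 = 0.9028 pp.

+0.9 percentage points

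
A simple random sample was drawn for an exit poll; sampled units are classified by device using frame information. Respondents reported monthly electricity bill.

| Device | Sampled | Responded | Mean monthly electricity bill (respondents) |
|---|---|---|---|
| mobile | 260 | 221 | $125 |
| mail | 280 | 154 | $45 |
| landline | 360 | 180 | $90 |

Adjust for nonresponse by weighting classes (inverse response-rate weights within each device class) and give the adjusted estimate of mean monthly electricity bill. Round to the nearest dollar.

$86

Response rates by class: mobile 221/260 = 85%, mail 154/280 = 55%, landline 180/360 = 50%.
Each respondent's weight = sampled/responded in their class; summing within a class gives n_sampled, so:
  mobile: 260 × 125 = 32,500
  mail: 280 × 45 = 12,600
  landline: 360 × 90 = 32,400
Adjusted estimate = 77,500 / 900 = 86.1111 → $86.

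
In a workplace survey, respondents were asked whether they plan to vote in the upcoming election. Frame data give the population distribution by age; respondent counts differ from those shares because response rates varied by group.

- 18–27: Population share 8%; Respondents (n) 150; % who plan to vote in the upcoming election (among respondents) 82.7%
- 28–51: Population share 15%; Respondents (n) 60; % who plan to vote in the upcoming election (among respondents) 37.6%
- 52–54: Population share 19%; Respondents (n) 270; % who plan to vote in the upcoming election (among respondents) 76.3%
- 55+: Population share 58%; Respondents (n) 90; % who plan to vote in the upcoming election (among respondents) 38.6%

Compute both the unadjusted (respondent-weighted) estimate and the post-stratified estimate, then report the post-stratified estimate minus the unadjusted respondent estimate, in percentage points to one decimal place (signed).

Unadjusted (pooled respondent) estimate weights by respondent counts:
  (150/570)×82.7 + (60/570)×37.6 + (270/570)×76.3 + (90/570)×38.6 = 67.9579%
Post-stratifying to population shares instead:
  0.08×82.7 + 0.15×37.6 + 0.19×76.3 + 0.58×38.6 = 49.141%
Difference = 49.141 − 67.9579 = -18.8169 pp.

-18.8 percentage points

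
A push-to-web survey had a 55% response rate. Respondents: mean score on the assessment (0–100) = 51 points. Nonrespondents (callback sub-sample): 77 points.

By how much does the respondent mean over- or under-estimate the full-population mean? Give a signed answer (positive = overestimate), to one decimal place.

-11.7

Nonresponse fraction = 1 − 0.55 = 0.45.
Bias = (nonresponse fraction) × (respondent mean − nonrespondent mean)
     = 0.45 × (51 − 77) = 0.45 × -26 = -11.7.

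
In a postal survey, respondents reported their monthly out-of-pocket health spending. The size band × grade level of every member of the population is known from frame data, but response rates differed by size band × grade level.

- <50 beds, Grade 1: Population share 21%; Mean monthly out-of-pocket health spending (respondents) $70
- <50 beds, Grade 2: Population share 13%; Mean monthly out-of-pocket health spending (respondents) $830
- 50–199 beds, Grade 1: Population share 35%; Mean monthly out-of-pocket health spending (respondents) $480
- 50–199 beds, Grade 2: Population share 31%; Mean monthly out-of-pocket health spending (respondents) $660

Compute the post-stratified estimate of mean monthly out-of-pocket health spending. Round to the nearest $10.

$500

Reweight to the known size band × grade level distribution:
  <50 beds, Grade 1: 0.21 × 70 = 14.7
  <50 beds, Grade 2: 0.13 × 830 = 107.9
  50–199 beds, Grade 1: 0.35 × 480 = 168
  50–199 beds, Grade 2: 0.31 × 660 = 204.6
Post-stratified estimate = 495.2 → $500.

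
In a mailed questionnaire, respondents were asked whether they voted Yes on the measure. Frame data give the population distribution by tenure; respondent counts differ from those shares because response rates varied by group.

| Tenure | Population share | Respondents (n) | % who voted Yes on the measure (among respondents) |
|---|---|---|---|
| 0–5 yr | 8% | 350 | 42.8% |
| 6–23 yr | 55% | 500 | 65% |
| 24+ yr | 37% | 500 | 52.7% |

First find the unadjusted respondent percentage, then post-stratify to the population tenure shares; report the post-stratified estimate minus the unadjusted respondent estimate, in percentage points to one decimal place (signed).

Without adjustment, the pooled respondent share is:
  (350/1350)×42.8 + (500/1350)×65 + (500/1350)×52.7 = 54.6889%
Post-stratifying to population shares instead:
  0.08×42.8 + 0.55×65 + 0.37×52.7 = 58.673%
Difference = 58.673 − 54.6889 = 3.9841 pp.

+4.0 percentage points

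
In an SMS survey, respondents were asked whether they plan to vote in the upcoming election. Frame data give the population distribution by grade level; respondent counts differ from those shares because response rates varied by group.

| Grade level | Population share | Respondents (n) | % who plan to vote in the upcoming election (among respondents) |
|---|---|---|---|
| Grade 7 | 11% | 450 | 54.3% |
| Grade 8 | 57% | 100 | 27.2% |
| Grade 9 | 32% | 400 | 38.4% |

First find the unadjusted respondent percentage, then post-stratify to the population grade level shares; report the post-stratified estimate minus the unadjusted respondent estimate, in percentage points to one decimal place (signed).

-11.0 percentage points

Naive respondent-only estimate (weights = respondent counts):
  (450/950)×54.3 + (100/950)×27.2 + (400/950)×38.4 = 44.7526%
Reweighting by population grade level shares:
  0.11×54.3 + 0.57×27.2 + 0.32×38.4 = 33.765%
Difference = 33.765 − 44.7526 = -10.9876 pp.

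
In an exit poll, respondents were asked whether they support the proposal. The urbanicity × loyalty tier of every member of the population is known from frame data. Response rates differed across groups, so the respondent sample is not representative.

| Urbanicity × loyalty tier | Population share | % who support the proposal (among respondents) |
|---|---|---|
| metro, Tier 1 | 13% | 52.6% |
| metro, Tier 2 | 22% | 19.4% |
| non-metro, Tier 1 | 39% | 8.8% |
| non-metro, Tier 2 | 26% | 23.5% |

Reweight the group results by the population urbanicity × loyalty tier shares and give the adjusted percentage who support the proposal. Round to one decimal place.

Reweight to the known urbanicity × loyalty tier distribution:
  metro, Tier 1: 0.13 × 52.6 = 6.838
  metro, Tier 2: 0.22 × 19.4 = 4.268
  non-metro, Tier 1: 0.39 × 8.8 = 3.432
  non-metro, Tier 2: 0.26 × 23.5 = 6.11
Post-stratified estimate = 20.648 → 20.6%.

20.6%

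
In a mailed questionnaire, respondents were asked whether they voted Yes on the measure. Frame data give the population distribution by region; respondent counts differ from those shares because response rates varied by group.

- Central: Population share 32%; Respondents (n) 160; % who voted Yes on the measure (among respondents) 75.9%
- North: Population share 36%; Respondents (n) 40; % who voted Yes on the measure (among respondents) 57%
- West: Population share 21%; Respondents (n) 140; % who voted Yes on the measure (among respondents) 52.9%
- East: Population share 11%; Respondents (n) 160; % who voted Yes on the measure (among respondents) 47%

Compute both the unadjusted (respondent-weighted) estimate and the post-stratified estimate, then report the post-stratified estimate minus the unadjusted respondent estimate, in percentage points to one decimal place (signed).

Without adjustment, the pooled respondent share is:
  (160/500)×75.9 + (40/500)×57 + (140/500)×52.9 + (160/500)×47 = 58.7%
Reweighting by population region shares:
  0.32×75.9 + 0.36×57 + 0.21×52.9 + 0.11×47 = 61.087%
Difference = 61.087 − 58.7 = 2.387 pp.

+2.4 percentage points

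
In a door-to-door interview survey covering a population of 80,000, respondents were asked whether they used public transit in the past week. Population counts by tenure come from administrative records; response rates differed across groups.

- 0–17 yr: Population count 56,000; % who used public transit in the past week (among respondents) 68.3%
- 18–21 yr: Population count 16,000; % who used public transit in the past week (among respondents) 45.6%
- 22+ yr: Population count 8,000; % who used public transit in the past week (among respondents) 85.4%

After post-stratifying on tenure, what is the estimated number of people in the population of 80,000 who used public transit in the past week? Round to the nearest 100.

Estimated count per cell = population count × respondent percentage:
  0–17 yr: 56,000 × 68.3% = 38,248
  18–21 yr: 16,000 × 45.6% = 7296
  22+ yr: 8,000 × 85.4% = 6832
Estimated total = 52,376 → 52,400.

52,400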